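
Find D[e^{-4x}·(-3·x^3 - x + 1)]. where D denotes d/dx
\left(12 x^{3} - 9 x^{2} + 4 x - 5\right) e^{- 4 x}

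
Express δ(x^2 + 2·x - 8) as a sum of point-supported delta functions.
\frac{\delta(x - 2) + \delta(x + 4)}{6}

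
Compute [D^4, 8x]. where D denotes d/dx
32D^{3}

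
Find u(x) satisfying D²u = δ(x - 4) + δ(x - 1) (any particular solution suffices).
\frac{|x - 4|}{2} + \frac{|x - 1|}{2}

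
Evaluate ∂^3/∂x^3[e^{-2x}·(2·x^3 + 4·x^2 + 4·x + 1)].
4 \left(- 4 x^{3} + 10 x^{2} - 2 x + 1\right) e^{- 2 x}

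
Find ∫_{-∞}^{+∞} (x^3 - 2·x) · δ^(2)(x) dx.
0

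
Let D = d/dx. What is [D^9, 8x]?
72D^{8}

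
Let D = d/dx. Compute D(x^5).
5 x^{4}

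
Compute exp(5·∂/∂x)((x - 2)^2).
x^{2} + 6 x + 9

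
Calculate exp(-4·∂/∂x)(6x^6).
6 x^{6} - 144 x^{5} + 1440 x^{4} - 7680 x^{3} + 23040 x^{2} - 36864 x + 24576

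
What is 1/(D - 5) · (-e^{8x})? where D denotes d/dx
- \frac{e^{8 x}}{3}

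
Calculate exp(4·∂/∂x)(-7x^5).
- 7 x^{5} - 140 x^{4} - 1120 x^{3} - 4480 x^{2} - 8960 x - 7168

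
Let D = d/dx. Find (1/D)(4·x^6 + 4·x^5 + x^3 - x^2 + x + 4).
\frac{4 x^{7}}{7} + \frac{2 x^{6}}{3} + \frac{x^{4}}{4} - \frac{x^{3}}{3} + \frac{x^{2}}{2} + 4 x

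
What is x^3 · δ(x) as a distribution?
0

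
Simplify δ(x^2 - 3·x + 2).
\frac{\delta(x - 2) + \delta(x - 1)}{1}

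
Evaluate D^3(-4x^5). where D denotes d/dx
- 240 x^{2}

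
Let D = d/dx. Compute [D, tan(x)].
\frac{1}{\cos^{2}{\left(x \right)}}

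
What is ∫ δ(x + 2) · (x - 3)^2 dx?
25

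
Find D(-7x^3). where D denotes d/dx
- 21 x^{2}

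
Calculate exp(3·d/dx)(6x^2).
6 x^{2} + 36 x + 54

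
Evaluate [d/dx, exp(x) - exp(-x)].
2 \cosh{\left(x \right)}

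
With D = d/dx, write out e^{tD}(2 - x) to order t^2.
- t - x + 2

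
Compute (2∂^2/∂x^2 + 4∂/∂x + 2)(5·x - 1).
10 x + 18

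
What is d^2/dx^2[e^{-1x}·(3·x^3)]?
3 x \left(x^{2} - 6 x + 6\right) e^{- x}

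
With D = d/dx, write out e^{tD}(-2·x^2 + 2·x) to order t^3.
- 2 t^{2} - 2 t \left(2 x - 1\right) - 2 x^{2} + 2 x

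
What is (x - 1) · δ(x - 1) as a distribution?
0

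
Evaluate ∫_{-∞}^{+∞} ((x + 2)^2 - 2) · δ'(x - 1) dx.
-6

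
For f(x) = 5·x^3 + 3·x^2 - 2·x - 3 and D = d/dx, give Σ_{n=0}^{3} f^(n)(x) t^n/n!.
5 t^{3} + t^{2} \left(15 x + 3\right) + t \left(15 x^{2} + 6 x - 2\right) + 5 x^{3} + 3 x^{2} - 2 x - 3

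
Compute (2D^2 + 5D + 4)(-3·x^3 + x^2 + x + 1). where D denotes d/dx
- 12 x^{3} - 41 x^{2} - 22 x + 13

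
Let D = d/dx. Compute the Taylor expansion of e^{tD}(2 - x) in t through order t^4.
- t - x + 2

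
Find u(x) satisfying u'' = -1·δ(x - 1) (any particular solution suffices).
-\frac{|x - 1|}{2}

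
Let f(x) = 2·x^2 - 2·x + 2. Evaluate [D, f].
4 x - 2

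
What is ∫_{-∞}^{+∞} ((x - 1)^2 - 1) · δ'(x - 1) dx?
0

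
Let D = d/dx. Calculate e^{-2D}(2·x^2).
2 x^{2} - 8 x + 8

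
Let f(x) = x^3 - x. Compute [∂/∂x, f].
3 x^{2} - 1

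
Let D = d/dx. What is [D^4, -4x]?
-16D^{3}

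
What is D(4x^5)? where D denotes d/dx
20 x^{4}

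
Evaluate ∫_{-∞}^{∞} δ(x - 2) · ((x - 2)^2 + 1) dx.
1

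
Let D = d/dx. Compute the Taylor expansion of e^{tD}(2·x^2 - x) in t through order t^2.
2 t^{2} + t \left(4 x - 1\right) + 2 x^{2} - x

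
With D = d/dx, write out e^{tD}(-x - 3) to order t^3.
- t - x - 3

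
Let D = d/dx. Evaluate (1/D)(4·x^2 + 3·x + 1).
\frac{4 x^{3}}{3} + \frac{3 x^{2}}{2} + x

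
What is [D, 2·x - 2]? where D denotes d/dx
2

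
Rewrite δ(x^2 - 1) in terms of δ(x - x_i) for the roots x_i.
\frac{\delta(x + 1) + \delta(x - 1)}{2}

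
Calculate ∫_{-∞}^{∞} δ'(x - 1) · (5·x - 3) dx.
-5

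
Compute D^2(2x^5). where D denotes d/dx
40 x^{3}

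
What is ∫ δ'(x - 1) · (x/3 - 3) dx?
- \frac{1}{3}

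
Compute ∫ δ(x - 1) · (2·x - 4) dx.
-2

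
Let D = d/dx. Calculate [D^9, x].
9D^{8}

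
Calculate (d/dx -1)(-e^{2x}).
- e^{2 x}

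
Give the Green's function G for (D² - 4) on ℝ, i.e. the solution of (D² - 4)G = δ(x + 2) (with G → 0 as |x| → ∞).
-\frac{e^{-2|x + 2|}}{4}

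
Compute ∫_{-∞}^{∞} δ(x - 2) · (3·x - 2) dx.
4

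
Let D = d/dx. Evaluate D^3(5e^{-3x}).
- 135 e^{- 3 x}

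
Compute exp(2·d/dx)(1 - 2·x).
- 2 x - 3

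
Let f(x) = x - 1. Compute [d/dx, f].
1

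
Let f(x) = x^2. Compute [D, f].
2 x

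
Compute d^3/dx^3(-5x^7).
- 1050 x^{4}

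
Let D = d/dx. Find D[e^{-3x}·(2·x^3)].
6 x^{2} \left(1 - x\right) e^{- 3 x}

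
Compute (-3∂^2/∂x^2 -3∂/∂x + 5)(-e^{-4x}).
31 e^{- 4 x}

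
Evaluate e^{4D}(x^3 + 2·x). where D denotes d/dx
x^{3} + 12 x^{2} + 50 x + 72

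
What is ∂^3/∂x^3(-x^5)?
- 60 x^{2}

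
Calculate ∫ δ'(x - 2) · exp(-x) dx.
e^{-2}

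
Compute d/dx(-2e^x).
- 2 e^{x}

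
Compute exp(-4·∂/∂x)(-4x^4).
- 4 x^{4} + 64 x^{3} - 384 x^{2} + 1024 x - 1024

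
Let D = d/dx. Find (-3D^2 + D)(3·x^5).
15 x^{3} \left(x - 12\right)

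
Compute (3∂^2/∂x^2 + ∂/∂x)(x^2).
2 x + 6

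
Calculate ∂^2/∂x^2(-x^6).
- 30 x^{4}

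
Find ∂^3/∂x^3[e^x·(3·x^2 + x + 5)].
\left(3 x^{2} + 19 x + 26\right) e^{x}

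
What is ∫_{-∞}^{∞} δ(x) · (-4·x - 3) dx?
-3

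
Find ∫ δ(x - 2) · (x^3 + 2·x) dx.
12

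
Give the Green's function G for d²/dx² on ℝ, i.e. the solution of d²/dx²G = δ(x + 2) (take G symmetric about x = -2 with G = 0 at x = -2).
\frac{|x + 2|}{2}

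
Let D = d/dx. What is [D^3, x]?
3D^{2}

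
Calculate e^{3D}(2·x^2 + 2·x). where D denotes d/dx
2 x^{2} + 14 x + 24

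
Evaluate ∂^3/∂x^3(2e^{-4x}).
- 128 e^{- 4 x}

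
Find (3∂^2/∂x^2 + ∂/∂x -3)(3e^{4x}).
147 e^{4 x}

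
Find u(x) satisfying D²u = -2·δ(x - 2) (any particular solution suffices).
-|x - 2|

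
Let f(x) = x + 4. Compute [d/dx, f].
1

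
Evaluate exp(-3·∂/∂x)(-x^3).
- x^{3} + 9 x^{2} - 27 x + 27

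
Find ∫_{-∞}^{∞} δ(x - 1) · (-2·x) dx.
-2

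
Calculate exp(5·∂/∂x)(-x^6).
- x^{6} - 30 x^{5} - 375 x^{4} - 2500 x^{3} - 9375 x^{2} - 18750 x - 15625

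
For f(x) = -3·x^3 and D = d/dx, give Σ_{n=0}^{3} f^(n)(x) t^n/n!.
- 3 t^{3} - 9 t^{2} x - 9 t x^{2} - 3 x^{3}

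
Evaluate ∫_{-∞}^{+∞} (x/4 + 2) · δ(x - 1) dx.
\frac{9}{4}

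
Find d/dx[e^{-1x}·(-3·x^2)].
3 x \left(x - 2\right) e^{- x}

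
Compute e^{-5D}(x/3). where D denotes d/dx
\frac{x}{3} - \frac{5}{3}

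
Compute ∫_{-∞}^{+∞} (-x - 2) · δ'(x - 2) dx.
1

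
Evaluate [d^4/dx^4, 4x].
16\frac{d^{3}}{dx^{3}}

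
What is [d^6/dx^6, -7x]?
-42\frac{d^{5}}{dx^{5}}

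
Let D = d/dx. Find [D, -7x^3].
- 21 x^{2}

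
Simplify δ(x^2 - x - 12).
\frac{\delta(x - 4) + \delta(x + 3)}{7}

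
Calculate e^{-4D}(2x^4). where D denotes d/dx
2 x^{4} - 32 x^{3} + 192 x^{2} - 512 x + 512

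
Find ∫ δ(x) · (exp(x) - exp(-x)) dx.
0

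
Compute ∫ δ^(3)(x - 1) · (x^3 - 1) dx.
-6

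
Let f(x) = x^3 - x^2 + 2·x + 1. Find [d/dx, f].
3 x^{2} - 2 x + 2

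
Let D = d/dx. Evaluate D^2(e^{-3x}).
9 e^{- 3 x}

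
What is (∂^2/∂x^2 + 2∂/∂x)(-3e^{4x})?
- 72 e^{4 x}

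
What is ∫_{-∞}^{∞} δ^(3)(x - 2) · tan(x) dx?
- 6 \tan^{4}{\left(2 \right)} - 8 \tan^{2}{\left(2 \right)} - 2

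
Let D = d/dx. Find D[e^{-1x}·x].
\left(1 - x\right) e^{- x}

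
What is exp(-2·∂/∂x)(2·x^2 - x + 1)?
2 x^{2} - 9 x + 11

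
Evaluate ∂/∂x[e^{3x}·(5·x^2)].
5 x \left(3 x + 2\right) e^{3 x}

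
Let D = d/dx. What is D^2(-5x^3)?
- 30 x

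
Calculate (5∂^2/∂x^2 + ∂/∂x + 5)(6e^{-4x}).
486 e^{- 4 x}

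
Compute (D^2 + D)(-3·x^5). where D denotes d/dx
15 x^{3} \left(- x - 4\right)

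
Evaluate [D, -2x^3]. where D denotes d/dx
- 6 x^{2}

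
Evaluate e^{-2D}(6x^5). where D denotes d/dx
6 x^{5} - 60 x^{4} + 240 x^{3} - 480 x^{2} + 480 x - 192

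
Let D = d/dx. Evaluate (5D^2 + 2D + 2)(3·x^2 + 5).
6 x^{2} + 12 x + 40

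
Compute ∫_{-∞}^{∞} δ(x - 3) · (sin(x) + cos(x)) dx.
\cos{\left(3 \right)} + \sin{\left(3 \right)}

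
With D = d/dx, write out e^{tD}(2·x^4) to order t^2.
2 x^{2} \left(6 t^{2} + 4 t x + x^{2}\right)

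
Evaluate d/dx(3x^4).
12 x^{3}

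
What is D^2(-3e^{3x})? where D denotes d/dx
- 27 e^{3 x}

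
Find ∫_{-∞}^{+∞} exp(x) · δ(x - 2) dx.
e^{2}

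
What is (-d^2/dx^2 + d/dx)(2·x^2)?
4 x - 4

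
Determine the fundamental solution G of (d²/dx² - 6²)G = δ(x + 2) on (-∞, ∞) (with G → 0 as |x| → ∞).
-\frac{e^{-6|x + 2|}}{12}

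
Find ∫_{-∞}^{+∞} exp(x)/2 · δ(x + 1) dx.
\frac{1}{2 e}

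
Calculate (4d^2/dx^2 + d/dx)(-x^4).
4 x^{2} \left(- x - 12\right)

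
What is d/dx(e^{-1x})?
- e^{- x}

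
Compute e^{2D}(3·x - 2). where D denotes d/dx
3 x + 4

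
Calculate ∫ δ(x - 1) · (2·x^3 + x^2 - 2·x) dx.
1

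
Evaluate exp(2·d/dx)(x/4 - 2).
\frac{x}{4} - \frac{3}{2}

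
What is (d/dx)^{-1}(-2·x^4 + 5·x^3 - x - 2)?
- \frac{2 x^{5}}{5} + \frac{5 x^{4}}{4} - \frac{x^{2}}{2} - 2 x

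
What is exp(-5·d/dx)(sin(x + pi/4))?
\sin{\left(x - 5 + \frac{\pi}{4} \right)}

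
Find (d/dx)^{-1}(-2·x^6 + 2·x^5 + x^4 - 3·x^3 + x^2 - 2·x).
- \frac{2 x^{7}}{7} + \frac{x^{6}}{3} + \frac{x^{5}}{5} - \frac{3 x^{4}}{4} + \frac{x^{3}}{3} - x^{2}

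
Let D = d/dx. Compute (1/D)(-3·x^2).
- x^{3}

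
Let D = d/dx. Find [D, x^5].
5 x^{4}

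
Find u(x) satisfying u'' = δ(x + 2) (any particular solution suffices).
\frac{|x + 2|}{2}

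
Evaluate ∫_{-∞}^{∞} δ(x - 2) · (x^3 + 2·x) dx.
12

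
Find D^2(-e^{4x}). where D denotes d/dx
- 16 e^{4 x}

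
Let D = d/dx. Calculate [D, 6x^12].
72 x^{11}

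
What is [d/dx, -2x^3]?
- 6 x^{2}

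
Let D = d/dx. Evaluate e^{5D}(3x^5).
3 x^{5} + 75 x^{4} + 750 x^{3} + 3750 x^{2} + 9375 x + 9375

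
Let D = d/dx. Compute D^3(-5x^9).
- 2520 x^{6}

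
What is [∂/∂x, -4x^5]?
- 20 x^{4}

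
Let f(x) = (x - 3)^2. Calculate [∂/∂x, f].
2 x - 6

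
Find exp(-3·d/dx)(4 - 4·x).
16 - 4 x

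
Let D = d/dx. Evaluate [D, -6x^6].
- 36 x^{5}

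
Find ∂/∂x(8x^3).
24 x^{2}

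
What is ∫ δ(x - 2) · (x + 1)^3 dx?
27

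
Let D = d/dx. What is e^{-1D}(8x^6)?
8 x^{6} - 48 x^{5} + 120 x^{4} - 160 x^{3} + 120 x^{2} - 48 x + 8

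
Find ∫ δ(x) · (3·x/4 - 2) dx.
-2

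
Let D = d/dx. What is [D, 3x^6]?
18 x^{5}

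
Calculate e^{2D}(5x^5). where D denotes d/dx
5 x^{5} + 50 x^{4} + 200 x^{3} + 400 x^{2} + 400 x + 160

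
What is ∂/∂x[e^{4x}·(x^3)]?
x^{2} \left(4 x + 3\right) e^{4 x}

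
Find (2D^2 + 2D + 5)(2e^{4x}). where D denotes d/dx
90 e^{4 x}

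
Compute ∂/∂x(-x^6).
- 6 x^{5}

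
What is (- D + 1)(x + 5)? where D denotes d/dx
x + 4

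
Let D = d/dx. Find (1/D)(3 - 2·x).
- x^{2} + 3 x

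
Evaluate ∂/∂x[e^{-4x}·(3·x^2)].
6 x \left(1 - 2 x\right) e^{- 4 x}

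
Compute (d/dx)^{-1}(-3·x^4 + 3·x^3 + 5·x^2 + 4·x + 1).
- \frac{3 x^{5}}{5} + \frac{3 x^{4}}{4} + \frac{5 x^{3}}{3} + 2 x^{2} + x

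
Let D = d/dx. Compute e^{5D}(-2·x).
- 2 x - 10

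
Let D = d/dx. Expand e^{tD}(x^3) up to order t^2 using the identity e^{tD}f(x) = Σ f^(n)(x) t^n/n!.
x \left(3 t^{2} + 3 t x + x^{2}\right)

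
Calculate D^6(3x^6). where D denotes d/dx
2160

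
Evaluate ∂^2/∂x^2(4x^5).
80 x^{3}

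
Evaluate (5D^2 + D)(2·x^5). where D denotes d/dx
10 x^{3} \left(x + 20\right)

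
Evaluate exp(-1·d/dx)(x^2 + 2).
x^{2} - 2 x + 3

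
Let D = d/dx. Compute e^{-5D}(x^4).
x^{4} - 20 x^{3} + 150 x^{2} - 500 x + 625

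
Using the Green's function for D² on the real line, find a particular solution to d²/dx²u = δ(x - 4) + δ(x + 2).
\frac{|x - 4|}{2} + \frac{|x + 2|}{2}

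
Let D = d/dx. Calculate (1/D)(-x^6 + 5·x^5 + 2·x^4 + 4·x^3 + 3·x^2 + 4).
- \frac{x^{7}}{7} + \frac{5 x^{6}}{6} + \frac{2 x^{5}}{5} + x^{4} + x^{3} + 4 x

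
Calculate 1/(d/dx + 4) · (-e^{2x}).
- \frac{e^{2 x}}{6}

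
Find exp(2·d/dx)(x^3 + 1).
x^{3} + 6 x^{2} + 12 x + 9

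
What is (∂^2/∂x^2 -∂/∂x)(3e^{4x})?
36 e^{4 x}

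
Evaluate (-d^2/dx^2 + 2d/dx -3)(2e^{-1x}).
- 12 e^{- x}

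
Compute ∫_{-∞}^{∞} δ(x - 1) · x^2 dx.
1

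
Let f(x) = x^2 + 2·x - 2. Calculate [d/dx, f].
2 x + 2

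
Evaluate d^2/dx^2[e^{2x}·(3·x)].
12 \left(x + 1\right) e^{2 x}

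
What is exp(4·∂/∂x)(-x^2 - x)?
- x^{2} - 9 x - 20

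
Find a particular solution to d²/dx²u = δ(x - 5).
\frac{|x - 5|}{2}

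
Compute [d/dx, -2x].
-2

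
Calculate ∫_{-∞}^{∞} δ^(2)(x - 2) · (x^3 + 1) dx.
12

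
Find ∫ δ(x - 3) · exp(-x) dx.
e^{-3}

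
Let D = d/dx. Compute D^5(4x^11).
221760 x^{6}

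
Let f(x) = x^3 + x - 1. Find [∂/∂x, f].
3 x^{2} + 1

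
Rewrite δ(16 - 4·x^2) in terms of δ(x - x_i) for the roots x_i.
\frac{\delta(x - 2) + \delta(x + 2)}{16}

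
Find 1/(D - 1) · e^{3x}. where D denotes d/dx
\frac{e^{3 x}}{2}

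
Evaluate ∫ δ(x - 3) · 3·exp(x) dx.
3 e^{3}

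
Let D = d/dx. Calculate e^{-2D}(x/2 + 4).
\frac{x}{2} + 3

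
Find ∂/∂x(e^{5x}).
5 e^{5 x}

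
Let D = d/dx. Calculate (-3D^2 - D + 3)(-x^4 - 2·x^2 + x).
- 3 x^{4} + 4 x^{3} + 30 x^{2} + 7 x + 11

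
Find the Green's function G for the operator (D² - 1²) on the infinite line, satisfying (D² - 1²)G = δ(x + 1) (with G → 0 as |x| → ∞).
-\frac{e^{-|x + 1|}}{2}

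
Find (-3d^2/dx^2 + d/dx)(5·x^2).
10 x - 30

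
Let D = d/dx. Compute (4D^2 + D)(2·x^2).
4 x + 16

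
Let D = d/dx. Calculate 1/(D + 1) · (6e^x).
3 e^{x}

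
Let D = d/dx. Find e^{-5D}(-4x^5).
- 4 x^{5} + 100 x^{4} - 1000 x^{3} + 5000 x^{2} - 12500 x + 12500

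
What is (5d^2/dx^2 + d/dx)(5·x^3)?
15 x \left(x + 10\right)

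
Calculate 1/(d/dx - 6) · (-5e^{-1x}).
\frac{5 e^{- x}}{7}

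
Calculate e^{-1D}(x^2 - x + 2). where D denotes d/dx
x^{2} - 3 x + 4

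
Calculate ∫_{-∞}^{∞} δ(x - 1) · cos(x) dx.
\cos{\left(1 \right)}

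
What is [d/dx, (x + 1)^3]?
3 \left(x + 1\right)^{2}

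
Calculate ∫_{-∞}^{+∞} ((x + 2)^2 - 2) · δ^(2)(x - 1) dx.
2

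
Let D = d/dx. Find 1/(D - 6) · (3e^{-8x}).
- \frac{3 e^{- 8 x}}{14}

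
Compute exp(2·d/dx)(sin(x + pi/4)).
\sin{\left(x + \frac{\pi}{4} + 2 \right)}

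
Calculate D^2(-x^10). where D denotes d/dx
- 90 x^{8}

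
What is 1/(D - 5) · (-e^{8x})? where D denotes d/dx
- \frac{e^{8 x}}{3}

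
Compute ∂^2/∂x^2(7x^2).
14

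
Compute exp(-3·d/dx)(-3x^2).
- 3 x^{2} + 18 x - 27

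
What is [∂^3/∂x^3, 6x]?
18\frac{d^{2}}{dx^{2}}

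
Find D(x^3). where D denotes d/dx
3 x^{2}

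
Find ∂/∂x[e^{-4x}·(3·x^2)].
6 x \left(1 - 2 x\right) e^{- 4 x}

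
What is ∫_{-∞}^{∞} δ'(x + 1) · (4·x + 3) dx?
-4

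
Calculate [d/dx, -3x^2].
- 6 x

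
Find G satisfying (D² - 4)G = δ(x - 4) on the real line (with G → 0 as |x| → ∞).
-\frac{e^{-2|x - 4|}}{4}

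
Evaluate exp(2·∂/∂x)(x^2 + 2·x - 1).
x^{2} + 6 x + 7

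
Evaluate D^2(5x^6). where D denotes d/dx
150 x^{4}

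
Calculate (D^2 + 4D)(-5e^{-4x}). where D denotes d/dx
0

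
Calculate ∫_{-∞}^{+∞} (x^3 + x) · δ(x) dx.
0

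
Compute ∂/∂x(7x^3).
21 x^{2}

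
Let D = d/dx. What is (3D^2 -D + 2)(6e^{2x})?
72 e^{2 x}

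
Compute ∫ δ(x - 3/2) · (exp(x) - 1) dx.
-1 + e^{\frac{3}{2}}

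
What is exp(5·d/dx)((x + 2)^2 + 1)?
x^{2} + 14 x + 50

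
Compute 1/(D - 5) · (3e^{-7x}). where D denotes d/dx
- \frac{e^{- 7 x}}{4}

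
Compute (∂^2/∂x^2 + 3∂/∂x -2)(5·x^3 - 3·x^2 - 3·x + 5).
- 10 x^{3} + 51 x^{2} + 18 x - 25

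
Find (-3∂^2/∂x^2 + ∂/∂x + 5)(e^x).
3 e^{x}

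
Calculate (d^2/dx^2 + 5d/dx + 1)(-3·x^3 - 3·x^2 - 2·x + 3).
- 3 x^{3} - 48 x^{2} - 50 x - 13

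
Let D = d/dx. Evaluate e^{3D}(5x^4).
5 x^{4} + 60 x^{3} + 270 x^{2} + 540 x + 405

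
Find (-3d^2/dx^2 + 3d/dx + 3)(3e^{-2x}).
- 45 e^{- 2 x}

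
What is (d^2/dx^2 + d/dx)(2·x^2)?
4 x + 4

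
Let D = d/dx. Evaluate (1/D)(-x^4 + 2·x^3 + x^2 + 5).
- \frac{x^{5}}{5} + \frac{x^{4}}{2} + \frac{x^{3}}{3} + 5 x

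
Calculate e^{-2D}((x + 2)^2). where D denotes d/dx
x^{2}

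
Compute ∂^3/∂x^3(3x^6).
360 x^{3}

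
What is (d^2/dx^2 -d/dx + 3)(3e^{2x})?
15 e^{2 x}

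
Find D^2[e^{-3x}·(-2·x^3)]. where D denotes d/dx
6 x \left(- 3 x^{2} + 6 x - 2\right) e^{- 3 x}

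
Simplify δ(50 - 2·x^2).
\frac{\delta(x - 5) + \delta(x + 5)}{20}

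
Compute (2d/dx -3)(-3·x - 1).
9 x - 3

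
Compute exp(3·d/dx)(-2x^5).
- 2 x^{5} - 30 x^{4} - 180 x^{3} - 540 x^{2} - 810 x - 486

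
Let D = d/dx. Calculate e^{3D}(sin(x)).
\sin{\left(x + 3 \right)}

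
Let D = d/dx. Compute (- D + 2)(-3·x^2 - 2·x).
- 6 x^{2} + 2 x + 2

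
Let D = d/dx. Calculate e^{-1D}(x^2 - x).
x^{2} - 3 x + 2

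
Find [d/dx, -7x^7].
- 49 x^{6}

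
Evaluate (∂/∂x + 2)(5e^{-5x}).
- 15 e^{- 5 x}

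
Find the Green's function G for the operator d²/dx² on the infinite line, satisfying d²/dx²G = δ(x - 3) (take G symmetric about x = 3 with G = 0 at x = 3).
\frac{|x - 3|}{2}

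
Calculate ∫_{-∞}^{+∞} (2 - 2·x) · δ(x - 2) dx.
-2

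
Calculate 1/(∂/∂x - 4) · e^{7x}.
\frac{e^{7 x}}{3}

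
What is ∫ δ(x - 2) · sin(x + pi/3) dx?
\sin{\left(\frac{\pi}{3} + 2 \right)}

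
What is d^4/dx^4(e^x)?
e^{x}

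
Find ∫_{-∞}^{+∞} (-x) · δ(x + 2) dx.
2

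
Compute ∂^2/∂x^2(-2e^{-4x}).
- 32 e^{- 4 x}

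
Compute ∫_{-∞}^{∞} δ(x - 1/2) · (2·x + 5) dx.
6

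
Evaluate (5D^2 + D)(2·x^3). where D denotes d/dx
6 x \left(x + 10\right)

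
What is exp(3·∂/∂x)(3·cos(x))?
3 \cos{\left(x + 3 \right)}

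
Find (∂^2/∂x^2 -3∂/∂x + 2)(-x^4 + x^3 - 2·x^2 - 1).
- 2 x^{4} + 14 x^{3} - 25 x^{2} + 18 x - 6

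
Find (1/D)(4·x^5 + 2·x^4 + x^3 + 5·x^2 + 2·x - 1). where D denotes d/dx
\frac{2 x^{6}}{3} + \frac{2 x^{5}}{5} + \frac{x^{4}}{4} + \frac{5 x^{3}}{3} + x^{2} - x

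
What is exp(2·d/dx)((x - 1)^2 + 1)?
x^{2} + 2 x + 2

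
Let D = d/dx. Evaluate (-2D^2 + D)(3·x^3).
9 x \left(x - 4\right)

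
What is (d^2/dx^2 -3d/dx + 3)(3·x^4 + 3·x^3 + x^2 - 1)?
9 x^{4} - 27 x^{3} + 12 x^{2} + 12 x - 1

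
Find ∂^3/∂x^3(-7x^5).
- 420 x^{2}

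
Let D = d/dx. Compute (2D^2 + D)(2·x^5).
10 x^{3} \left(x + 8\right)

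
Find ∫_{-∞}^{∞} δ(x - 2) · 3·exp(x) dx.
3 e^{2}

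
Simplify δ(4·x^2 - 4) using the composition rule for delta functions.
\frac{\delta(x - 1) + \delta(x + 1)}{8}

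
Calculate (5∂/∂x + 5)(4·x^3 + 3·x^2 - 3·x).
20 x^{3} + 75 x^{2} + 15 x - 15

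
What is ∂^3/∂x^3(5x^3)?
30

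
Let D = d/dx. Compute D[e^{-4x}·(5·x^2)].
10 x \left(1 - 2 x\right) e^{- 4 x}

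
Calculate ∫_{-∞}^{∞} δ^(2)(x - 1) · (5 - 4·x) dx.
0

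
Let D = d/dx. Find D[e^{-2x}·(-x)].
\left(2 x - 1\right) e^{- 2 x}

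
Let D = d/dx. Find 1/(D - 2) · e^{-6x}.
- \frac{e^{- 6 x}}{8}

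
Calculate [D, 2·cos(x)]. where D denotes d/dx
- 2 \sin{\left(x \right)}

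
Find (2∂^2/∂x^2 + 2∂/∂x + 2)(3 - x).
4 - 2 x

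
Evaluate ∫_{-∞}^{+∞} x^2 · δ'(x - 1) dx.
-2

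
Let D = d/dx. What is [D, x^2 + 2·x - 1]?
2 x + 2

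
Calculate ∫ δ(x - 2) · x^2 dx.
4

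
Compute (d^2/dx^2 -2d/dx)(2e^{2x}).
0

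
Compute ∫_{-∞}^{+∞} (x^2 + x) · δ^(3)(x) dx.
0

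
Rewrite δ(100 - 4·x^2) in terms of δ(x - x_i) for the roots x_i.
\frac{\delta(x - 5) + \delta(x + 5)}{40}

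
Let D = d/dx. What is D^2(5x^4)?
60 x^{2}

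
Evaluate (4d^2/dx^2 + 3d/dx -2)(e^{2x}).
20 e^{2 x}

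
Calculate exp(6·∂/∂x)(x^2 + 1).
x^{2} + 12 x + 37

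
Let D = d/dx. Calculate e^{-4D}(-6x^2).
- 6 x^{2} + 48 x - 96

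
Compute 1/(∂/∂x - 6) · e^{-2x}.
- \frac{e^{- 2 x}}{8}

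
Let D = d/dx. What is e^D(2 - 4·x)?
- 4 x - 2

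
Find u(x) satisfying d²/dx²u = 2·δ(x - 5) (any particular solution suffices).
|x - 5|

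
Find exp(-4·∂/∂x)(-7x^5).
- 7 x^{5} + 140 x^{4} - 1120 x^{3} + 4480 x^{2} - 8960 x + 7168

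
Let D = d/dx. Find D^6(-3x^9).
- 181440 x^{3}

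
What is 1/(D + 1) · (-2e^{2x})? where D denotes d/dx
- \frac{2 e^{2 x}}{3}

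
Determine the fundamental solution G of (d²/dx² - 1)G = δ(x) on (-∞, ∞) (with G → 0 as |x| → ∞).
-\frac{e^{-|x|}}{2}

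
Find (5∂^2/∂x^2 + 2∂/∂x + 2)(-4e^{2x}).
- 104 e^{2 x}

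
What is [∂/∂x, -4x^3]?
- 12 x^{2}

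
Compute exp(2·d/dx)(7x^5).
7 x^{5} + 70 x^{4} + 280 x^{3} + 560 x^{2} + 560 x + 224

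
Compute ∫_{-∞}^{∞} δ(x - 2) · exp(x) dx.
e^{2}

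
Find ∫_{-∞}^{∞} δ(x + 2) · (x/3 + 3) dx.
\frac{7}{3}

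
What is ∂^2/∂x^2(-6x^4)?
- 72 x^{2}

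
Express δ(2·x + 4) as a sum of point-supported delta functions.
\frac{\delta(x + 2)}{2}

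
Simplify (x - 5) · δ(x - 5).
0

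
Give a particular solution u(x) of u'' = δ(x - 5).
\frac{|x - 5|}{2}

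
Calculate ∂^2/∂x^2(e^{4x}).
16 e^{4 x}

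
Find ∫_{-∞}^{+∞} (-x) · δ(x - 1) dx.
-1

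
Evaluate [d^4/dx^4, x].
4\frac{d^{3}}{dx^{3}}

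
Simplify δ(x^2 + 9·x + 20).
\frac{\delta(x + 5) + \delta(x + 4)}{1}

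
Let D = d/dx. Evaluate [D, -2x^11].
- 22 x^{10}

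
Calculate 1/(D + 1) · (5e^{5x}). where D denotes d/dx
\frac{5 e^{5 x}}{6}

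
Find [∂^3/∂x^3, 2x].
6\frac{d^{2}}{dx^{2}}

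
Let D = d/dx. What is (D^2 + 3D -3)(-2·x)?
6 x - 6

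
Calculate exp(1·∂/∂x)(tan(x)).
\tan{\left(x + 1 \right)}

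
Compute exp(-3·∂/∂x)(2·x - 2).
2 x - 8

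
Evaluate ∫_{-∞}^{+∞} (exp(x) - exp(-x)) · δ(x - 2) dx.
2 \sinh{\left(2 \right)}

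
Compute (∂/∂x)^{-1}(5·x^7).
\frac{5 x^{8}}{8}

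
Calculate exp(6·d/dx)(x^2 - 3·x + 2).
x^{2} + 9 x + 20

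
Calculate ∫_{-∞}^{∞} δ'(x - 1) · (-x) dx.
1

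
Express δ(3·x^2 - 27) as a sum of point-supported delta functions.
\frac{\delta(x - 3) + \delta(x + 3)}{18}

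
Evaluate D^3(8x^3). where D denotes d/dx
48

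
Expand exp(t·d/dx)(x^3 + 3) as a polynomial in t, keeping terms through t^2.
3 t^{2} x + 3 t x^{2} + x^{3} + 3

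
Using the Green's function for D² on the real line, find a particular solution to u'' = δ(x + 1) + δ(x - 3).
\frac{|x + 1|}{2} + \frac{|x - 3|}{2}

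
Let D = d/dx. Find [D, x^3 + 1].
3 x^{2}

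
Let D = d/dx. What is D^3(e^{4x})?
64 e^{4 x}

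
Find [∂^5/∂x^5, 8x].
40\frac{d^{4}}{dx^{4}}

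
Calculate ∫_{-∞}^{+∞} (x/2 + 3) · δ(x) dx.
3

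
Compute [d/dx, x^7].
7 x^{6}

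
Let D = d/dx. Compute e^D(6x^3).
6 x^{3} + 18 x^{2} + 18 x + 6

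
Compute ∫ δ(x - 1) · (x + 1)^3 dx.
8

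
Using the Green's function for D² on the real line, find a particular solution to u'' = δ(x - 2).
\frac{|x - 2|}{2}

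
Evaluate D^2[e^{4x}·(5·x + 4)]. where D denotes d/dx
\left(80 x + 104\right) e^{4 x}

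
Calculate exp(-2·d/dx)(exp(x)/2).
\frac{e^{x - 2}}{2}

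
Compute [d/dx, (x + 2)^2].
2 x + 4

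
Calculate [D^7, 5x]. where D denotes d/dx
35D^{6}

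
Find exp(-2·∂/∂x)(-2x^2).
- 2 x^{2} + 8 x - 8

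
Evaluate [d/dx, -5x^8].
- 40 x^{7}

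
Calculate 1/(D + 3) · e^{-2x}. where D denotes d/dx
e^{- 2 x}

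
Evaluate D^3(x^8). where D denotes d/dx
336 x^{5}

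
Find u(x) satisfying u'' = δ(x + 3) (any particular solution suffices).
\frac{|x + 3|}{2}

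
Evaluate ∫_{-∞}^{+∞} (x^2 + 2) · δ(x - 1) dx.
3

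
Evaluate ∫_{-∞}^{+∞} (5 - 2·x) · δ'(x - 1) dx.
2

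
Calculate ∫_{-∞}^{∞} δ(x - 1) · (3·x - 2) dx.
1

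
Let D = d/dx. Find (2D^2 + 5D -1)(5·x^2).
- 5 x^{2} + 50 x + 20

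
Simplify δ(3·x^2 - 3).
\frac{\delta(x - 1) + \delta(x + 1)}{6}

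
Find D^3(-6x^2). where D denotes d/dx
0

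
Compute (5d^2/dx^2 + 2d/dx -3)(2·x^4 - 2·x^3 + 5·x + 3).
- 6 x^{4} + 22 x^{3} + 108 x^{2} - 75 x + 1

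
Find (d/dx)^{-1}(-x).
- \frac{x^{2}}{2}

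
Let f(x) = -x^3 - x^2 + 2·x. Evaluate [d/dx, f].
- 3 x^{2} - 2 x + 2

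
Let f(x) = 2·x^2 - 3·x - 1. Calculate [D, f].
4 x - 3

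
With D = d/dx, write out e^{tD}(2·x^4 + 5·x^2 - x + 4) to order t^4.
2 t^{4} + 8 t^{3} x + t^{2} \left(12 x^{2} + 5\right) + t \left(8 x^{3} + 10 x - 1\right) + 2 x^{4} + 5 x^{2} - x + 4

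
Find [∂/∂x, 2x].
2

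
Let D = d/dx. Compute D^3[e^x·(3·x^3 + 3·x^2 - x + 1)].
\left(3 x^{3} + 30 x^{2} + 71 x + 34\right) e^{x}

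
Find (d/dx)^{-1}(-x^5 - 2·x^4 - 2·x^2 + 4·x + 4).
- \frac{x^{6}}{6} - \frac{2 x^{5}}{5} - \frac{2 x^{3}}{3} + 2 x^{2} + 4 x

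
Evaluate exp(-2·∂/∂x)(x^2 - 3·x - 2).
x^{2} - 7 x + 8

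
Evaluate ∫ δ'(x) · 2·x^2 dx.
0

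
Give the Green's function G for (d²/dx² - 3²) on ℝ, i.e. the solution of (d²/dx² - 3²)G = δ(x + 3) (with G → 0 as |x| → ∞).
-\frac{e^{-3|x + 3|}}{6}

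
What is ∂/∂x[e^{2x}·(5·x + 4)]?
\left(10 x + 13\right) e^{2 x}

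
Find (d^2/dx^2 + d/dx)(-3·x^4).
12 x^{2} \left(- x - 3\right)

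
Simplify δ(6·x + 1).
\frac{\delta(x + 1/6)}{6}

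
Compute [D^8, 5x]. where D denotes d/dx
40D^{7}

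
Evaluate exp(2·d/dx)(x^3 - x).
x^{3} + 6 x^{2} + 11 x + 6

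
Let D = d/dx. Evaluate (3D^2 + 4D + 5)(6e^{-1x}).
24 e^{- x}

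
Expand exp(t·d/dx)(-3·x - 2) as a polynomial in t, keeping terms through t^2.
- 3 t - 3 x - 2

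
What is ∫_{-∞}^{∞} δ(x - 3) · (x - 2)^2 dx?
1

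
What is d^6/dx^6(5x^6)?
3600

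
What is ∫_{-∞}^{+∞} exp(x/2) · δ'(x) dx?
- \frac{1}{2}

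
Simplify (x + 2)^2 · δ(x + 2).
0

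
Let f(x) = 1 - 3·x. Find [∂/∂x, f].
-3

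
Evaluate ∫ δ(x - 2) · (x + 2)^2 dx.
16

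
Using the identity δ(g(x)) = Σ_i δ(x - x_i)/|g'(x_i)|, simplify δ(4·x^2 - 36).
\frac{\delta(x - 3) + \delta(x + 3)}{24}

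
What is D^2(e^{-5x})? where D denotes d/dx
25 e^{- 5 x}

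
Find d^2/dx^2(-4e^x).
- 4 e^{x}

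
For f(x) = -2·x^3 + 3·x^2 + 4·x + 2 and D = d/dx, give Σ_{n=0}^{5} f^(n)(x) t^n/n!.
- 2 t^{3} + t^{2} \left(3 - 6 x\right) + 2 t \left(- 3 x^{2} + 3 x + 2\right) - 2 x^{3} + 3 x^{2} + 4 x + 2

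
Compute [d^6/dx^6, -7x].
-42\frac{d^{5}}{dx^{5}}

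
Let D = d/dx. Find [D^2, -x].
-2D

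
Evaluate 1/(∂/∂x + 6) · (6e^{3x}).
\frac{2 e^{3 x}}{3}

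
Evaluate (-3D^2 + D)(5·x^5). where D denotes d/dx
25 x^{3} \left(x - 12\right)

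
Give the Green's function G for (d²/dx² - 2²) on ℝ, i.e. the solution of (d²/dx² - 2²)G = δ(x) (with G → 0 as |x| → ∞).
-\frac{e^{-2|x|}}{4}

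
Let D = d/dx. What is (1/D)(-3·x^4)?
- \frac{3 x^{5}}{5}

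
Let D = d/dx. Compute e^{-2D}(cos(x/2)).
\cos{\left(\frac{x}{2} - 1 \right)}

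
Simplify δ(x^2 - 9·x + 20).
\frac{\delta(x - 4) + \delta(x - 5)}{1}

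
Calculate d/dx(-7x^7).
- 49 x^{6}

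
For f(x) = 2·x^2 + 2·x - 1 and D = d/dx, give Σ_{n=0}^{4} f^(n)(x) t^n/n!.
2 t^{2} + 2 t \left(2 x + 1\right) + 2 x^{2} + 2 x - 1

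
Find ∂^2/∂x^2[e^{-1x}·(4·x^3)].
4 x \left(x^{2} - 6 x + 6\right) e^{- x}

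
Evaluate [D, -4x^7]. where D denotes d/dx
- 28 x^{6}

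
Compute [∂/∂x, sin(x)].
\cos{\left(x \right)}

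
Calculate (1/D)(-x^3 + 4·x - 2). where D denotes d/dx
- \frac{x^{4}}{4} + 2 x^{2} - 2 x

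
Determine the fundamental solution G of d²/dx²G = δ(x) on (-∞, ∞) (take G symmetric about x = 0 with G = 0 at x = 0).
\frac{|x|}{2}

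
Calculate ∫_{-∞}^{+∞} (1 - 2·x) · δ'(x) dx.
2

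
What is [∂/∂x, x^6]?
6 x^{5}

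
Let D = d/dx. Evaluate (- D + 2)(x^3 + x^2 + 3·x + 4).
2 x^{3} - x^{2} + 4 x + 5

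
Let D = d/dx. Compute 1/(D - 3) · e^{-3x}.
- \frac{e^{- 3 x}}{6}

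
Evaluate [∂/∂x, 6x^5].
30 x^{4}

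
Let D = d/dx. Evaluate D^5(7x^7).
17640 x^{2}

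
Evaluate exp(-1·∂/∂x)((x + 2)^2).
x^{2} + 2 x + 1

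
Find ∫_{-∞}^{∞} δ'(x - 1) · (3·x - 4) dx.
-3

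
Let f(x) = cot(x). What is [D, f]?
- \frac{1}{\sin^{2}{\left(x \right)}}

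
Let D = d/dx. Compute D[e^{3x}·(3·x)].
\left(9 x + 3\right) e^{3 x}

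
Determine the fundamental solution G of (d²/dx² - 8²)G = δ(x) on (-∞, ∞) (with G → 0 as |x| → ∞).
-\frac{e^{-8|x|}}{16}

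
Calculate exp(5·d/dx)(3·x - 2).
3 x + 13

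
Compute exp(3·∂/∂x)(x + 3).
x + 6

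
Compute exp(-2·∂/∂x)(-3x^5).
- 3 x^{5} + 30 x^{4} - 120 x^{3} + 240 x^{2} - 240 x + 96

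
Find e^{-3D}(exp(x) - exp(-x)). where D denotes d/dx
- e^{3 - x} + e^{x - 3}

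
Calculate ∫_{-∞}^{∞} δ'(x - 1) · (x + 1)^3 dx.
-12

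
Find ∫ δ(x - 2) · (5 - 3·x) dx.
-1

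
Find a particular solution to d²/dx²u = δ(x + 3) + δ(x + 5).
\frac{|x + 3|}{2} + \frac{|x + 5|}{2}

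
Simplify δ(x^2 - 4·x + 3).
\frac{\delta(x - 3) + \delta(x - 1)}{2}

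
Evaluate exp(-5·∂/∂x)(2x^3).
2 x^{3} - 30 x^{2} + 150 x - 250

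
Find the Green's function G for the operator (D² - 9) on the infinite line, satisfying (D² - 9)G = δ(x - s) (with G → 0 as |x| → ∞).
-\frac{e^{-3|x-s|}}{6}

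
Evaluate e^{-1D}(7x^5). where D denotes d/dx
7 x^{5} - 35 x^{4} + 70 x^{3} - 70 x^{2} + 35 x - 7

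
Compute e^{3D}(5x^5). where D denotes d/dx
5 x^{5} + 75 x^{4} + 450 x^{3} + 1350 x^{2} + 2025 x + 1215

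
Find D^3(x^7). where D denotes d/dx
210 x^{4}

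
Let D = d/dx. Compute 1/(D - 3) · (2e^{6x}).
\frac{2 e^{6 x}}{3}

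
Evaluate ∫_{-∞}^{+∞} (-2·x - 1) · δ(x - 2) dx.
-5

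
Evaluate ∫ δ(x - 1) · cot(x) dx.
\cot{\left(1 \right)}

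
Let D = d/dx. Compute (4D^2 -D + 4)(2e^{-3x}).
86 e^{- 3 x}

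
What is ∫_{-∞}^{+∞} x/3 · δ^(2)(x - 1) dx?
0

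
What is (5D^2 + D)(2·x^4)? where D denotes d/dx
8 x^{2} \left(x + 15\right)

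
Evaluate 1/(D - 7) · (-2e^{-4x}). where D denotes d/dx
\frac{2 e^{- 4 x}}{11}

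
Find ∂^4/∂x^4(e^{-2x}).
16 e^{- 2 x}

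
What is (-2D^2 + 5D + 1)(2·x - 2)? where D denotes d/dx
2 x + 8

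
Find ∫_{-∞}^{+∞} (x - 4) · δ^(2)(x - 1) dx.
0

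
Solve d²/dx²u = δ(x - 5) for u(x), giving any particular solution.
\frac{|x - 5|}{2}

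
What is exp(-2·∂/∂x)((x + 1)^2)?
x^{2} - 2 x + 1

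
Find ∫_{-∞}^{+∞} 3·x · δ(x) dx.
0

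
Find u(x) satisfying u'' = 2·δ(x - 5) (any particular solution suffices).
|x - 5|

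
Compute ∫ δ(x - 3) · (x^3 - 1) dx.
26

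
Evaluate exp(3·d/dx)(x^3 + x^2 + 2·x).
x^{3} + 10 x^{2} + 35 x + 42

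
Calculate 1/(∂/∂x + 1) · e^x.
\frac{e^{x}}{2}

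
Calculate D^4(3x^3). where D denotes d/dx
0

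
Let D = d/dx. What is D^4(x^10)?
5040 x^{6}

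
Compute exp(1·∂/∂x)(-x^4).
- x^{4} - 4 x^{3} - 6 x^{2} - 4 x - 1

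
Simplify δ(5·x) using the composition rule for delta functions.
\frac{\delta(x)}{5}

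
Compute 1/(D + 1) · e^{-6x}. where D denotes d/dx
- \frac{e^{- 6 x}}{5}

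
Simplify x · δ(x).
0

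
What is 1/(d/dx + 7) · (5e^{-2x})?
e^{- 2 x}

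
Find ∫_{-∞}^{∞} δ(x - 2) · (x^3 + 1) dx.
9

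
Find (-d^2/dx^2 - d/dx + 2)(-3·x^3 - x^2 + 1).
- 6 x^{3} + 7 x^{2} + 20 x + 4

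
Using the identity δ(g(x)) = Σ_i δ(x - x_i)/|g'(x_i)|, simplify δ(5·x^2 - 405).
\frac{\delta(x - 9) + \delta(x + 9)}{90}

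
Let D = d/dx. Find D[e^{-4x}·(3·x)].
3 \left(1 - 4 x\right) e^{- 4 x}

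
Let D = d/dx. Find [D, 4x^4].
16 x^{3}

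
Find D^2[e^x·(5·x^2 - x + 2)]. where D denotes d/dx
\left(5 x^{2} + 19 x + 10\right) e^{x}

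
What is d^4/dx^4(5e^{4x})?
1280 e^{4 x}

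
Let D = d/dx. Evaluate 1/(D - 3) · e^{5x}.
\frac{e^{5 x}}{2}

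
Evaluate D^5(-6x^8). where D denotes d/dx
- 40320 x^{3}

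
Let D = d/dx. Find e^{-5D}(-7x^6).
- 7 x^{6} + 210 x^{5} - 2625 x^{4} + 17500 x^{3} - 65625 x^{2} + 131250 x - 109375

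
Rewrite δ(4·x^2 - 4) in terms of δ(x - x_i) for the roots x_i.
\frac{\delta(x - 1) + \delta(x + 1)}{8}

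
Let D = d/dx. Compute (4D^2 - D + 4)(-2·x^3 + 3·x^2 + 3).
- 8 x^{3} + 18 x^{2} - 54 x + 36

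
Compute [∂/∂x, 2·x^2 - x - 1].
4 x - 1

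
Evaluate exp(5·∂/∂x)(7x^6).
7 x^{6} + 210 x^{5} + 2625 x^{4} + 17500 x^{3} + 65625 x^{2} + 131250 x + 109375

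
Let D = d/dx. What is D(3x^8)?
24 x^{7}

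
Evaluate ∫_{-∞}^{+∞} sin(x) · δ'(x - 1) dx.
- \cos{\left(1 \right)}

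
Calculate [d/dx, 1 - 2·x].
-2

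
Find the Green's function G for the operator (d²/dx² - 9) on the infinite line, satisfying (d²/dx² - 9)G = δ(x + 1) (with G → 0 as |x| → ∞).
-\frac{e^{-3|x + 1|}}{6}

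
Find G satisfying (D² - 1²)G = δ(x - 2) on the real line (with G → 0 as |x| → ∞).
-\frac{e^{-|x - 2|}}{2}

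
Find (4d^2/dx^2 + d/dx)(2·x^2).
4 x + 16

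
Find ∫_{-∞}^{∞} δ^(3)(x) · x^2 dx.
0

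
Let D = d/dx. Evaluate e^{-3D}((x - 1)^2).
x^{2} - 8 x + 16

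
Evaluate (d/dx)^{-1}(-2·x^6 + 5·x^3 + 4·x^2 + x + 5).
- \frac{2 x^{7}}{7} + \frac{5 x^{4}}{4} + \frac{4 x^{3}}{3} + \frac{x^{2}}{2} + 5 x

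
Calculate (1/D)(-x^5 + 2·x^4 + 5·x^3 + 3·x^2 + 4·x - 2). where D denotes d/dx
- \frac{x^{6}}{6} + \frac{2 x^{5}}{5} + \frac{5 x^{4}}{4} + x^{3} + 2 x^{2} - 2 x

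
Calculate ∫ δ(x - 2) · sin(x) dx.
\sin{\left(2 \right)}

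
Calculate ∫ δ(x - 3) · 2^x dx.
8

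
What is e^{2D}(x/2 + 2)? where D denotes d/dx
\frac{x}{2} + 3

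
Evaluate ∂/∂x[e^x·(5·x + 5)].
5 \left(x + 2\right) e^{x}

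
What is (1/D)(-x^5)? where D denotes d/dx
- \frac{x^{6}}{6}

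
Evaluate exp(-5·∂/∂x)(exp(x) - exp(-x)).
- e^{5 - x} + e^{x - 5}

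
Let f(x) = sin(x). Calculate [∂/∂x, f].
\cos{\left(x \right)}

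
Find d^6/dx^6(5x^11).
1663200 x^{5}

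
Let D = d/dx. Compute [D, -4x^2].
- 8 x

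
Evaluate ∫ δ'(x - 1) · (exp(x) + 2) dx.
- e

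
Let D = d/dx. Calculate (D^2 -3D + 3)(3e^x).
3 e^{x}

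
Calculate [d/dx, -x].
-1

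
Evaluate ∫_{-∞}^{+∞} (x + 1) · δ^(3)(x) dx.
0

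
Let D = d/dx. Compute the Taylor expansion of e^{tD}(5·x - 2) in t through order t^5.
5 t + 5 x - 2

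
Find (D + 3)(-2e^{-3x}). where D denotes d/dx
0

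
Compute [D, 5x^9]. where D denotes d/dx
45 x^{8}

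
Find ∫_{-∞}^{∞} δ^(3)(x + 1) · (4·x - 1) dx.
0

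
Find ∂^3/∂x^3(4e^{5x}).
500 e^{5 x}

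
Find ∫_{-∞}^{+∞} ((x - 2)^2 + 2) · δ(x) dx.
6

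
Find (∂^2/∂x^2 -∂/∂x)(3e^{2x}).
6 e^{2 x}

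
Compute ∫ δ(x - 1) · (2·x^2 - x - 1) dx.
0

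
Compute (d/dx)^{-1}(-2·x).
- x^{2}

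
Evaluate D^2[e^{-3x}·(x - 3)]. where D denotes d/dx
3 \left(3 x - 11\right) e^{- 3 x}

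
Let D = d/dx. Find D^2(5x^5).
100 x^{3}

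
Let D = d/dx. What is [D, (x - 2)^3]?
3 \left(x - 2\right)^{2}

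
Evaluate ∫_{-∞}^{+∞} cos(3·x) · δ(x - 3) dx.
\cos{\left(9 \right)}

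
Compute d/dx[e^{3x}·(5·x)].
\left(15 x + 5\right) e^{3 x}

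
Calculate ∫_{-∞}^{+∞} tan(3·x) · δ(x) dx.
0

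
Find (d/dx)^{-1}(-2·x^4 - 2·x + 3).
- \frac{2 x^{5}}{5} - x^{2} + 3 x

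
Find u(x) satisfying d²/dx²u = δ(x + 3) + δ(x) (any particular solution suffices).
\frac{|x + 3|}{2} + \frac{|x|}{2}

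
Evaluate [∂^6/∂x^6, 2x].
12\frac{d^{5}}{dx^{5}}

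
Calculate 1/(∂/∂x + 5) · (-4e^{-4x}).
- 4 e^{- 4 x}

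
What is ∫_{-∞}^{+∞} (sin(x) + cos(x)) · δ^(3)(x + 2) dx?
\cos{\left(2 \right)} + \sin{\left(2 \right)}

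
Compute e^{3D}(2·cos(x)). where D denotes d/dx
2 \cos{\left(x + 3 \right)}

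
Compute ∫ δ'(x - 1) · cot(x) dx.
\frac{1}{\sin^{2}{\left(1 \right)}}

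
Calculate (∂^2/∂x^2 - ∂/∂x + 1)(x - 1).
x - 2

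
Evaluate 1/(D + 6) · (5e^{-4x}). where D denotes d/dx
\frac{5 e^{- 4 x}}{2}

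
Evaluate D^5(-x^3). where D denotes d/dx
0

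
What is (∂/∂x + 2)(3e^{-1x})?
3 e^{- x}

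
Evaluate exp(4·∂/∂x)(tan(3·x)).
\tan{\left(3 x + 12 \right)}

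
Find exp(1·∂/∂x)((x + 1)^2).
x^{2} + 4 x + 4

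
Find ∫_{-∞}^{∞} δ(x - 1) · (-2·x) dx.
-2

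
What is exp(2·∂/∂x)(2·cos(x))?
2 \cos{\left(x + 2 \right)}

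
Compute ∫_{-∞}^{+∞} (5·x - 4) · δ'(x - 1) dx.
-5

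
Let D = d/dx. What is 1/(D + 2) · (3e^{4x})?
\frac{e^{4 x}}{2}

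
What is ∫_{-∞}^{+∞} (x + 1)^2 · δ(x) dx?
1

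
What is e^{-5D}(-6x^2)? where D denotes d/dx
- 6 x^{2} + 60 x - 150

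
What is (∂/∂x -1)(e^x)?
0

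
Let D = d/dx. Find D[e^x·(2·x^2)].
2 x \left(x + 2\right) e^{x}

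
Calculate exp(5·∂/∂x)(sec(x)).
\sec{\left(x + 5 \right)}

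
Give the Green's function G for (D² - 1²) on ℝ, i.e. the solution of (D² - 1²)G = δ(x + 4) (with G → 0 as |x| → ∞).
-\frac{e^{-|x + 4|}}{2}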